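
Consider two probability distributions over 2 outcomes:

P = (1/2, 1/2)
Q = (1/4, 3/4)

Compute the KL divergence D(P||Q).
D(P||Q) = Σ P(i) log₂(P(i)/Q(i))
  i=0: (1/2) × log₂((1/2)/(1/4)) = (1/2) × log₂(2) = 0.5000
  i=1: (1/2) × log₂((1/2)/(3/4)) = (1/2) × log₂(2/3) = -0.2925
D(P||Q) = 0.5000 - 0.2925
  = 0.2075 bits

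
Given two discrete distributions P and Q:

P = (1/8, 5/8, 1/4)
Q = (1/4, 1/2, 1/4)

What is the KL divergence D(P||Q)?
D(P||Q) = Σ P(i) log₂(P(i)/Q(i))
  i=0: (1/8) × log₂((1/8)/(1/4)) = (1/8) × log₂(1/2) = -0.1250
  i=1: (5/8) × log₂((5/8)/(1/2)) = (5/8) × log₂(5/4) = 0.2012
  i=2: (1/4) × log₂((1/4)/(1/4)) = (1/4) × log₂(1) = 0.0000
D(P||Q) = -0.1250 + 0.2012 + 0.0000
  = 0.0762 bits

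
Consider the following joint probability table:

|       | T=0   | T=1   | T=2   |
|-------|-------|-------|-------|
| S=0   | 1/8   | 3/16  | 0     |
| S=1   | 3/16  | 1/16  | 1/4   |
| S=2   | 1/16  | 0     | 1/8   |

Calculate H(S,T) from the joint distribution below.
H(S,T) = -Σ P(S,T) log₂ P(S,T), summed over the non-zero cells:
H(S,T) = -[(1/8)·log₂(1/8) + (3/16)·log₂(3/16) + (3/16)·log₂(3/16) + (1/16)·log₂(1/16) + (1/4)·log₂(1/4) + (1/16)·log₂(1/16) + (1/8)·log₂(1/8)]
  = 0.3750 + 0.4528 + 0.4528 + 0.2500 + 0.5000 + 0.2500 + 0.3750
  = 2.6556 bits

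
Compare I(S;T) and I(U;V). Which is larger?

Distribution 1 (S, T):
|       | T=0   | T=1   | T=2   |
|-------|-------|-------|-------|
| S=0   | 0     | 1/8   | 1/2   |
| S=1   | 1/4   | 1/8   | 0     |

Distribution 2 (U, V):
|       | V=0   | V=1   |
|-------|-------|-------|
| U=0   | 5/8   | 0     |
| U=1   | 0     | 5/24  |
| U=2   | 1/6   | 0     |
Distribution 1 (S, T):
Marginal P(S) (row sums):
  P(S=0) = 0 + 1/8 + 1/2 = 5/8
  P(S=1) = 1/4 + 1/8 + 0 = 3/8
Marginal P(T) (column sums):
  P(T=0) = 0 + 1/4 = 1/4
  P(T=1) = 1/8 + 1/8 = 1/4
  P(T=2) = 1/2 + 0 = 1/2

H(S) = -[(5/8)·log₂(5/8) + (3/8)·log₂(3/8)]
  = 0.4238 + 0.5306
  = 0.9544 bits
H(T) = -[(1/4)·log₂(1/4) + (1/4)·log₂(1/4) + (1/2)·log₂(1/2)]
  = 0.5000 + 0.5000 + 0.5000
  = 1.5000 bits
H(S,T) = -[(1/8)·log₂(1/8) + (1/2)·log₂(1/2) + (1/4)·log₂(1/4) + (1/8)·log₂(1/8)]
  = 0.3750 + 0.5000 + 0.5000 + 0.3750
  = 1.7500 bits

I(S;T) = H(S) + H(T) - H(S,T)
  = 0.9544 + 1.5000 - 1.7500
  = 0.7044 bits

Distribution 2 (U, V):
Marginal P(U) (row sums):
  P(U=0) = 5/8 + 0 = 5/8
  P(U=1) = 0 + 5/24 = 5/24
  P(U=2) = 1/6 + 0 = 1/6
Marginal P(V) (column sums):
  P(V=0) = 5/8 + 0 + 1/6 = 19/24
  P(V=1) = 0 + 5/24 + 0 = 5/24

H(U) = -[(5/8)·log₂(5/8) + (5/24)·log₂(5/24) + (1/6)·log₂(1/6)]
  = 0.4238 + 0.4715 + 0.4308
  = 1.3261 bits
H(V) = -[(19/24)·log₂(19/24) + (5/24)·log₂(5/24)]
  = 0.2668 + 0.4715
  = 0.7383 bits
H(U,V) = -[(5/8)·log₂(5/8) + (5/24)·log₂(5/24) + (1/6)·log₂(1/6)]
  = 0.4238 + 0.4715 + 0.4308
  = 1.3261 bits

I(U;V) = H(U) + H(V) - H(U,V)
  = 1.3261 + 0.7383 - 1.3261
  = 0.7383 bits

I(U;V) = 0.7383 bits > I(S;T) = 0.7044 bits, so (U, V) has the higher mutual information (stronger dependence).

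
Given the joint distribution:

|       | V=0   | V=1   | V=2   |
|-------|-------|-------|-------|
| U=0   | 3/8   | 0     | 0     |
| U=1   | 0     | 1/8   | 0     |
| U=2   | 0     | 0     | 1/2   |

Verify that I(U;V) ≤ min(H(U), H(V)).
Marginal P(U) (row sums):
  P(U=0) = 3/8 + 0 + 0 = 3/8
  P(U=1) = 0 + 1/8 + 0 = 1/8
  P(U=2) = 0 + 0 + 1/2 = 1/2
Marginal P(V) (column sums):
  P(V=0) = 3/8 + 0 + 0 = 3/8
  P(V=1) = 0 + 1/8 + 0 = 1/8
  P(V=2) = 0 + 0 + 1/2 = 1/2

H(U) = -[(3/8)·log₂(3/8) + (1/8)·log₂(1/8) + (1/2)·log₂(1/2)]
  = 0.5306 + 0.3750 + 0.5000
  = 1.4056 bits
H(V) = -[(3/8)·log₂(3/8) + (1/8)·log₂(1/8) + (1/2)·log₂(1/2)]
  = 0.5306 + 0.3750 + 0.5000
  = 1.4056 bits
H(U,V) = -[(3/8)·log₂(3/8) + (1/8)·log₂(1/8) + (1/2)·log₂(1/2)]
  = 0.5306 + 0.3750 + 0.5000
  = 1.4056 bits

I(U;V) = H(U) + H(V) - H(U,V)
  = 1.4056 + 1.4056 - 1.4056
  = 1.4056 bits

min(H(U), H(V)) = min(1.4056, 1.4056) = 1.4056 bits
Since 1.4056 ≤ 1.4056, the bound is satisfied ✓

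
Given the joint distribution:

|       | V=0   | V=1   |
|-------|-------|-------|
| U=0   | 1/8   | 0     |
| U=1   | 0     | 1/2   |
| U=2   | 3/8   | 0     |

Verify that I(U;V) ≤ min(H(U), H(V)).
Marginal P(U) (row sums):
  P(U=0) = 1/8 + 0 = 1/8
  P(U=1) = 0 + 1/2 = 1/2
  P(U=2) = 3/8 + 0 = 3/8
Marginal P(V) (column sums):
  P(V=0) = 1/8 + 0 + 3/8 = 1/2
  P(V=1) = 0 + 1/2 + 0 = 1/2

H(U) = -[(1/8)·log₂(1/8) + (1/2)·log₂(1/2) + (3/8)·log₂(3/8)]
  = 0.3750 + 0.5000 + 0.5306
  = 1.4056 bits
H(V) = -[(1/2)·log₂(1/2) + (1/2)·log₂(1/2)]
  = 0.5000 + 0.5000
  = 1.0000 bits
H(U,V) = -[(1/8)·log₂(1/8) + (1/2)·log₂(1/2) + (3/8)·log₂(3/8)]
  = 0.3750 + 0.5000 + 0.5306
  = 1.4056 bits

I(U;V) = H(U) + H(V) - H(U,V)
  = 1.4056 + 1.0000 - 1.4056
  = 1.0000 bits

min(H(U), H(V)) = min(1.4056, 1.0000) = 1.0000 bits
Since 1.0000 ≤ 1.0000, the bound is satisfied ✓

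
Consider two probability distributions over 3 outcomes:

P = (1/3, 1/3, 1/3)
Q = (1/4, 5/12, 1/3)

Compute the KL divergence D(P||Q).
D(P||Q) = Σ P(i) log₂(P(i)/Q(i))
  i=0: (1/3) × log₂((1/3)/(1/4)) = (1/3) × log₂(4/3) = 0.1383
  i=1: (1/3) × log₂((1/3)/(5/12)) = (1/3) × log₂(4/5) = -0.1073
  i=2: (1/3) × log₂((1/3)/(1/3)) = (1/3) × log₂(1) = 0.0000
D(P||Q) = 0.1383 - 0.1073 + 0.0000
  = 0.0310 bits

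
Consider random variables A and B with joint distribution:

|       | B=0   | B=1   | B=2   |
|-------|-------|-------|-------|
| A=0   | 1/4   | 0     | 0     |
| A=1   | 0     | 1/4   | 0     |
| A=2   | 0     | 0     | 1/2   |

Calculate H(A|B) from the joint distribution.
Marginal P(B) (column sums):
  P(B=0) = 1/4 + 0 + 0 = 1/4
  P(B=1) = 0 + 1/4 + 0 = 1/4
  P(B=2) = 0 + 0 + 1/2 = 1/2

H(A|B) = -Σ P(A,B)·log₂ P(A|B), where P(A|B) = P(A,B) / P(B)
  (cells with P(A,B) = 0 contribute 0)
  (A=0,B=0): P(A|B) = (1/4)/(1/4) = 1;  -(1/4)·log₂(1) = 0.0000
  (A=1,B=1): P(A|B) = (1/4)/(1/4) = 1;  -(1/4)·log₂(1) = 0.0000
  (A=2,B=2): P(A|B) = (1/2)/(1/2) = 1;  -(1/2)·log₂(1) = 0.0000
H(A|B) = 0.0000 + 0.0000 + 0.0000
  = 0.0000 bits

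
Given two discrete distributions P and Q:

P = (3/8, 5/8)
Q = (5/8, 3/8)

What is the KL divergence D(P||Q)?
D(P||Q) = Σ P(i) log₂(P(i)/Q(i))
  i=0: (3/8) × log₂((3/8)/(5/8)) = (3/8) × log₂(3/5) = -0.2764
  i=1: (5/8) × log₂((5/8)/(3/8)) = (5/8) × log₂(5/3) = 0.4606
D(P||Q) = -0.2764 + 0.4606
  = 0.1842 bits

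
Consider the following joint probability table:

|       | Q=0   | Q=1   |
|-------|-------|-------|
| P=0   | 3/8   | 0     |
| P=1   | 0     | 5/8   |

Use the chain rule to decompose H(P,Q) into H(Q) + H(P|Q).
By the chain rule: H(P,Q) = H(Q) + H(P|Q)

Marginal P(Q) (column sums):
  P(Q=0) = 3/8 + 0 = 3/8
  P(Q=1) = 0 + 5/8 = 5/8
H(Q) = -[(3/8)·log₂(3/8) + (5/8)·log₂(5/8)]
  = 0.5306 + 0.4238
  = 0.9544 bits
H(P|Q) = -Σ P(P,Q)·log₂ P(P|Q), where P(P|Q) = P(P,Q) / P(Q)
  (cells with P(P,Q) = 0 contribute 0)
  (P=0,Q=0): P(P|Q) = (3/8)/(3/8) = 1;  -(3/8)·log₂(1) = 0.0000
  (P=1,Q=1): P(P|Q) = (5/8)/(5/8) = 1;  -(5/8)·log₂(1) = 0.0000
H(P|Q) = 0.0000 + 0.0000
  = 0.0000 bits

H(P,Q) = H(Q) + H(P|Q) = 0.9544 + 0.0000 = 0.9544 bits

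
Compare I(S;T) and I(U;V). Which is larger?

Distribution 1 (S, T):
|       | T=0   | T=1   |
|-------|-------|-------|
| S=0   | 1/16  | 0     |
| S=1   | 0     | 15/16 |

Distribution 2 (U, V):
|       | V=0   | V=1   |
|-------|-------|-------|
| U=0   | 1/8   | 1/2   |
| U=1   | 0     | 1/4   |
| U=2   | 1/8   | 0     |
Distribution 1 (S, T):
Marginal P(S) (row sums):
  P(S=0) = 1/16 + 0 = 1/16
  P(S=1) = 0 + 15/16 = 15/16
Marginal P(T) (column sums):
  P(T=0) = 1/16 + 0 = 1/16
  P(T=1) = 0 + 15/16 = 15/16

H(S) = -[(1/16)·log₂(1/16) + (15/16)·log₂(15/16)]
  = 0.2500 + 0.0873
  = 0.3373 bits
H(T) = -[(1/16)·log₂(1/16) + (15/16)·log₂(15/16)]
  = 0.2500 + 0.0873
  = 0.3373 bits
H(S,T) = -[(1/16)·log₂(1/16) + (15/16)·log₂(15/16)]
  = 0.2500 + 0.0873
  = 0.3373 bits

I(S;T) = H(S) + H(T) - H(S,T)
  = 0.3373 + 0.3373 - 0.3373
  = 0.3373 bits

Distribution 2 (U, V):
Marginal P(U) (row sums):
  P(U=0) = 1/8 + 1/2 = 5/8
  P(U=1) = 0 + 1/4 = 1/4
  P(U=2) = 1/8 + 0 = 1/8
Marginal P(V) (column sums):
  P(V=0) = 1/8 + 0 + 1/8 = 1/4
  P(V=1) = 1/2 + 1/4 + 0 = 3/4

H(U) = -[(5/8)·log₂(5/8) + (1/4)·log₂(1/4) + (1/8)·log₂(1/8)]
  = 0.4238 + 0.5000 + 0.3750
  = 1.2988 bits
H(V) = -[(1/4)·log₂(1/4) + (3/4)·log₂(3/4)]
  = 0.5000 + 0.3113
  = 0.8113 bits
H(U,V) = -[(1/8)·log₂(1/8) + (1/2)·log₂(1/2) + (1/4)·log₂(1/4) + (1/8)·log₂(1/8)]
  = 0.3750 + 0.5000 + 0.5000 + 0.3750
  = 1.7500 bits

I(U;V) = H(U) + H(V) - H(U,V)
  = 1.2988 + 0.8113 - 1.7500
  = 0.3601 bits

I(U;V) = 0.3601 bits > I(S;T) = 0.3373 bits, so (U, V) has the higher mutual information (stronger dependence).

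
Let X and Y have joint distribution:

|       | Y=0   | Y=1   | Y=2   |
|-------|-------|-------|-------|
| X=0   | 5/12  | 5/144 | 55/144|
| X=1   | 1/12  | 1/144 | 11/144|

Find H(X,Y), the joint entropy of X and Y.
H(X,Y) = -Σ P(X,Y) log₂ P(X,Y), summed over the non-zero cells:
H(X,Y) = -[(5/12)·log₂(5/12) + (5/144)·log₂(5/144) + (55/144)·log₂(55/144) + (1/12)·log₂(1/12) + (1/144)·log₂(1/144) + (11/144)·log₂(11/144)]
  = 0.5263 + 0.1683 + 0.5304 + 0.2987 + 0.0498 + 0.2834
  = 1.8569 bits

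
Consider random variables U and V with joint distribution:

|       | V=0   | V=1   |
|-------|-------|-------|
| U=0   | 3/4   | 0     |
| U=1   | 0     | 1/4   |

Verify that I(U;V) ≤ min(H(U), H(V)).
Marginal P(U) (row sums):
  P(U=0) = 3/4 + 0 = 3/4
  P(U=1) = 0 + 1/4 = 1/4
Marginal P(V) (column sums):
  P(V=0) = 3/4 + 0 = 3/4
  P(V=1) = 0 + 1/4 = 1/4

H(U) = -[(3/4)·log₂(3/4) + (1/4)·log₂(1/4)]
  = 0.3113 + 0.5000
  = 0.8113 bits
H(V) = -[(3/4)·log₂(3/4) + (1/4)·log₂(1/4)]
  = 0.3113 + 0.5000
  = 0.8113 bits
H(U,V) = -[(3/4)·log₂(3/4) + (1/4)·log₂(1/4)]
  = 0.3113 + 0.5000
  = 0.8113 bits

I(U;V) = H(U) + H(V) - H(U,V)
  = 0.8113 + 0.8113 - 0.8113
  = 0.8113 bits

min(H(U), H(V)) = min(0.8113, 0.8113) = 0.8113 bits
Since 0.8113 ≤ 0.8113, the bound is satisfied ✓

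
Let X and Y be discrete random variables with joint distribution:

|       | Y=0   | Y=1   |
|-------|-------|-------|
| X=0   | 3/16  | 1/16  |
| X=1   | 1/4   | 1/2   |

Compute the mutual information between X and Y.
Marginal P(X) (row sums):
  P(X=0) = 3/16 + 1/16 = 1/4
  P(X=1) = 1/4 + 1/2 = 3/4
Marginal P(Y) (column sums):
  P(Y=0) = 3/16 + 1/4 = 7/16
  P(Y=1) = 1/16 + 1/2 = 9/16

H(X) = -[(1/4)·log₂(1/4) + (3/4)·log₂(3/4)]
  = 0.5000 + 0.3113
  = 0.8113 bits
H(Y) = -[(7/16)·log₂(7/16) + (9/16)·log₂(9/16)]
  = 0.5218 + 0.4669
  = 0.9887 bits
H(X,Y) = -[(3/16)·log₂(3/16) + (1/16)·log₂(1/16) + (1/4)·log₂(1/4) + (1/2)·log₂(1/2)]
  = 0.4528 + 0.2500 + 0.5000 + 0.5000
  = 1.7028 bits

I(X;Y) = H(X) + H(Y) - H(X,Y)
  = 0.8113 + 0.9887 - 1.7028
  = 0.0972 bits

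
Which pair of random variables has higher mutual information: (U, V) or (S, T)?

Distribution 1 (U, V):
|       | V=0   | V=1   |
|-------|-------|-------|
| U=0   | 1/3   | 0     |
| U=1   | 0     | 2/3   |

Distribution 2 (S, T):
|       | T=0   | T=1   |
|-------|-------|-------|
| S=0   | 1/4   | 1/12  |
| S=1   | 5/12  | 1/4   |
Distribution 1 (U, V):
Marginal P(U) (row sums):
  P(U=0) = 1/3 + 0 = 1/3
  P(U=1) = 0 + 2/3 = 2/3
Marginal P(V) (column sums):
  P(V=0) = 1/3 + 0 = 1/3
  P(V=1) = 0 + 2/3 = 2/3

H(U) = -[(1/3)·log₂(1/3) + (2/3)·log₂(2/3)]
  = 0.5283 + 0.3900
  = 0.9183 bits
H(V) = -[(1/3)·log₂(1/3) + (2/3)·log₂(2/3)]
  = 0.5283 + 0.3900
  = 0.9183 bits
H(U,V) = -[(1/3)·log₂(1/3) + (2/3)·log₂(2/3)]
  = 0.5283 + 0.3900
  = 0.9183 bits

I(U;V) = H(U) + H(V) - H(U,V)
  = 0.9183 + 0.9183 - 0.9183
  = 0.9183 bits

Distribution 2 (S, T):
Marginal P(S) (row sums):
  P(S=0) = 1/4 + 1/12 = 1/3
  P(S=1) = 5/12 + 1/4 = 2/3
Marginal P(T) (column sums):
  P(T=0) = 1/4 + 5/12 = 2/3
  P(T=1) = 1/12 + 1/4 = 1/3

H(S) = -[(1/3)·log₂(1/3) + (2/3)·log₂(2/3)]
  = 0.5283 + 0.3900
  = 0.9183 bits
H(T) = -[(2/3)·log₂(2/3) + (1/3)·log₂(1/3)]
  = 0.3900 + 0.5283
  = 0.9183 bits
H(S,T) = -[(1/4)·log₂(1/4) + (1/12)·log₂(1/12) + (5/12)·log₂(5/12) + (1/4)·log₂(1/4)]
  = 0.5000 + 0.2987 + 0.5263 + 0.5000
  = 1.8250 bits

I(S;T) = H(S) + H(T) - H(S,T)
  = 0.9183 + 0.9183 - 1.8250
  = 0.0116 bits

I(U;V) = 0.9183 bits > I(S;T) = 0.0116 bits, so (U, V) has the higher mutual information (stronger dependence).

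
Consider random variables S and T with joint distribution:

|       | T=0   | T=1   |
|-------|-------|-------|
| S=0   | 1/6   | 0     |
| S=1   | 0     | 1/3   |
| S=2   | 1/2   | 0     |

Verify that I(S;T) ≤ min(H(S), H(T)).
Marginal P(S) (row sums):
  P(S=0) = 1/6 + 0 = 1/6
  P(S=1) = 0 + 1/3 = 1/3
  P(S=2) = 1/2 + 0 = 1/2
Marginal P(T) (column sums):
  P(T=0) = 1/6 + 0 + 1/2 = 2/3
  P(T=1) = 0 + 1/3 + 0 = 1/3

H(S) = -[(1/6)·log₂(1/6) + (1/3)·log₂(1/3) + (1/2)·log₂(1/2)]
  = 0.4308 + 0.5283 + 0.5000
  = 1.4591 bits
H(T) = -[(2/3)·log₂(2/3) + (1/3)·log₂(1/3)]
  = 0.3900 + 0.5283
  = 0.9183 bits
H(S,T) = -[(1/6)·log₂(1/6) + (1/3)·log₂(1/3) + (1/2)·log₂(1/2)]
  = 0.4308 + 0.5283 + 0.5000
  = 1.4591 bits

I(S;T) = H(S) + H(T) - H(S,T)
  = 1.4591 + 0.9183 - 1.4591
  = 0.9183 bits

min(H(S), H(T)) = min(1.4591, 0.9183) = 0.9183 bits
Since 0.9183 ≤ 0.9183, the bound is satisfied ✓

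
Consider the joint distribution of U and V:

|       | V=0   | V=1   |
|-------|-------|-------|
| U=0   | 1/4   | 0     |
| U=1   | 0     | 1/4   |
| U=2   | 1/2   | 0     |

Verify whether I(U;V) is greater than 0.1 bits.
Marginal P(U) (row sums):
  P(U=0) = 1/4 + 0 = 1/4
  P(U=1) = 0 + 1/4 = 1/4
  P(U=2) = 1/2 + 0 = 1/2
Marginal P(V) (column sums):
  P(V=0) = 1/4 + 0 + 1/2 = 3/4
  P(V=1) = 0 + 1/4 + 0 = 1/4

H(U) = -[(1/4)·log₂(1/4) + (1/4)·log₂(1/4) + (1/2)·log₂(1/2)]
  = 0.5000 + 0.5000 + 0.5000
  = 1.5000 bits
H(V) = -[(3/4)·log₂(3/4) + (1/4)·log₂(1/4)]
  = 0.3113 + 0.5000
  = 0.8113 bits
H(U,V) = -[(1/4)·log₂(1/4) + (1/4)·log₂(1/4) + (1/2)·log₂(1/2)]
  = 0.5000 + 0.5000 + 0.5000
  = 1.5000 bits

I(U;V) = H(U) + H(V) - H(U,V)
  = 1.5000 + 0.8113 - 1.5000
  = 0.8113 bits

Yes. I(U;V) = 0.8113 bits, which is > 0.1 bits.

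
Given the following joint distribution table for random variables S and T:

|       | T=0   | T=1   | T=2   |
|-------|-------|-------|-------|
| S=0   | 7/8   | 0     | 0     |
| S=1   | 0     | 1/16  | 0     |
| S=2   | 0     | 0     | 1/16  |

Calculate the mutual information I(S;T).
Marginal P(S) (row sums):
  P(S=0) = 7/8 + 0 + 0 = 7/8
  P(S=1) = 0 + 1/16 + 0 = 1/16
  P(S=2) = 0 + 0 + 1/16 = 1/16
Marginal P(T) (column sums):
  P(T=0) = 7/8 + 0 + 0 = 7/8
  P(T=1) = 0 + 1/16 + 0 = 1/16
  P(T=2) = 0 + 0 + 1/16 = 1/16

H(S) = -[(7/8)·log₂(7/8) + (1/16)·log₂(1/16) + (1/16)·log₂(1/16)]
  = 0.1686 + 0.2500 + 0.2500
  = 0.6686 bits
H(T) = -[(7/8)·log₂(7/8) + (1/16)·log₂(1/16) + (1/16)·log₂(1/16)]
  = 0.1686 + 0.2500 + 0.2500
  = 0.6686 bits
H(S,T) = -[(7/8)·log₂(7/8) + (1/16)·log₂(1/16) + (1/16)·log₂(1/16)]
  = 0.1686 + 0.2500 + 0.2500
  = 0.6686 bits

I(S;T) = H(S) + H(T) - H(S,T)
  = 0.6686 + 0.6686 - 0.6686
  = 0.6686 bits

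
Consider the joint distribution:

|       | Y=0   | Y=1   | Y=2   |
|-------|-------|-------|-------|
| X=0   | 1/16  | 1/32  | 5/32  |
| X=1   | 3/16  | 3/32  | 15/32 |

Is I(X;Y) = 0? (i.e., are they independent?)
Marginal P(X) (row sums):
  P(X=0) = 1/16 + 1/32 + 5/32 = 1/4
  P(X=1) = 3/16 + 3/32 + 15/32 = 3/4
Marginal P(Y) (column sums):
  P(Y=0) = 1/16 + 3/16 = 1/4
  P(Y=1) = 1/32 + 3/32 = 1/8
  P(Y=2) = 5/32 + 15/32 = 5/8

X and Y are independent iff P(X=i,Y=j) = P(X=i)·P(Y=j) for every cell.
  P(X=0)·P(Y=0) = 1/4 × 1/4 = 1/16 = P(X=0,Y=0) ✓
  P(X=0)·P(Y=1) = 1/4 × 1/8 = 1/32 = P(X=0,Y=1) ✓
  P(X=0)·P(Y=2) = 1/4 × 5/8 = 5/32 = P(X=0,Y=2) ✓
  P(X=1)·P(Y=0) = 3/4 × 1/4 = 3/16 = P(X=1,Y=0) ✓
  P(X=1)·P(Y=1) = 3/4 × 1/8 = 3/32 = P(X=1,Y=1) ✓
  P(X=1)·P(Y=2) = 3/4 × 5/8 = 15/32 = P(X=1,Y=2) ✓

Yes, X and Y are independent: every cell factors, so I(X;Y) = 0 bits.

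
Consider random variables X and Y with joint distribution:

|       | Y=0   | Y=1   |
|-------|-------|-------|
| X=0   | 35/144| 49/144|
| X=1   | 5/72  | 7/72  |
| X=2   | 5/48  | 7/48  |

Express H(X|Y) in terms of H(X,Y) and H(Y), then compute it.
H(X|Y) = H(X,Y) - H(Y)

Marginal P(Y) (column sums):
  P(Y=0) = 35/144 + 5/72 + 5/48 = 5/12
  P(Y=1) = 49/144 + 7/72 + 7/48 = 7/12

H(X,Y) = -[(35/144)·log₂(35/144) + (49/144)·log₂(49/144) + (5/72)·log₂(5/72) + (7/72)·log₂(7/72) + (5/48)·log₂(5/48) + (7/48)·log₂(7/48)]
  = 0.4960 + 0.5292 + 0.2672 + 0.3269 + 0.3399 + 0.4051
  = 2.3643 bits
H(Y) = -[(5/12)·log₂(5/12) + (7/12)·log₂(7/12)]
  = 0.5263 + 0.4536
  = 0.9799 bits

H(X|Y) = 2.3643 - 0.9799 = 1.3844 bits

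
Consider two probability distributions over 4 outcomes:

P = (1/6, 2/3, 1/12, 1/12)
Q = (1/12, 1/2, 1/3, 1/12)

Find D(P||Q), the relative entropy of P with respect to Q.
D(P||Q) = Σ P(i) log₂(P(i)/Q(i))
  i=0: (1/6) × log₂((1/6)/(1/12)) = (1/6) × log₂(2) = 0.1667
  i=1: (2/3) × log₂((2/3)/(1/2)) = (2/3) × log₂(4/3) = 0.2767
  i=2: (1/12) × log₂((1/12)/(1/3)) = (1/12) × log₂(1/4) = -0.1667
  i=3: (1/12) × log₂((1/12)/(1/12)) = (1/12) × log₂(1) = 0.0000
D(P||Q) = 0.1667 + 0.2767 - 0.1667 + 0.0000
  = 0.2767 bits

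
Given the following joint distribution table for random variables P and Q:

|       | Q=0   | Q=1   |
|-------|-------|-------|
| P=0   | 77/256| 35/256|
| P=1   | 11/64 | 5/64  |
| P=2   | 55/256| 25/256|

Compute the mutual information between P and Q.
Marginal P(P) (row sums):
  P(P=0) = 77/256 + 35/256 = 7/16
  P(P=1) = 11/64 + 5/64 = 1/4
  P(P=2) = 55/256 + 25/256 = 5/16
Marginal P(Q) (column sums):
  P(Q=0) = 77/256 + 11/64 + 55/256 = 11/16
  P(Q=1) = 35/256 + 5/64 + 25/256 = 5/16

H(P) = -[(7/16)·log₂(7/16) + (1/4)·log₂(1/4) + (5/16)·log₂(5/16)]
  = 0.5218 + 0.5000 + 0.5244
  = 1.5462 bits
H(Q) = -[(11/16)·log₂(11/16) + (5/16)·log₂(5/16)]
  = 0.3716 + 0.5244
  = 0.8960 bits
H(P,Q) = -[(77/256)·log₂(77/256) + (35/256)·log₂(35/256) + (11/64)·log₂(11/64) + (5/64)·log₂(5/64) + (55/256)·log₂(55/256) + (25/256)·log₂(25/256)]
  = 0.5213 + 0.3925 + 0.4367 + 0.2873 + 0.4767 + 0.3277
  = 2.4422 bits

I(P;Q) = H(P) + H(Q) - H(P,Q)
  = 1.5462 + 0.8960 - 2.4422
  = 0.0000 bits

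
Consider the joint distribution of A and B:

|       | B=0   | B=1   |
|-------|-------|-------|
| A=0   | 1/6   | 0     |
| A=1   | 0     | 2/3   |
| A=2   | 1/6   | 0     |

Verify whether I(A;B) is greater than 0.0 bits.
Marginal P(A) (row sums):
  P(A=0) = 1/6 + 0 = 1/6
  P(A=1) = 0 + 2/3 = 2/3
  P(A=2) = 1/6 + 0 = 1/6
Marginal P(B) (column sums):
  P(B=0) = 1/6 + 0 + 1/6 = 1/3
  P(B=1) = 0 + 2/3 + 0 = 2/3

H(A) = -[(1/6)·log₂(1/6) + (2/3)·log₂(2/3) + (1/6)·log₂(1/6)]
  = 0.4308 + 0.3900 + 0.4308
  = 1.2516 bits
H(B) = -[(1/3)·log₂(1/3) + (2/3)·log₂(2/3)]
  = 0.5283 + 0.3900
  = 0.9183 bits
H(A,B) = -[(1/6)·log₂(1/6) + (2/3)·log₂(2/3) + (1/6)·log₂(1/6)]
  = 0.4308 + 0.3900 + 0.4308
  = 1.2516 bits

I(A;B) = H(A) + H(B) - H(A,B)
  = 1.2516 + 0.9183 - 1.2516
  = 0.9183 bits

Yes. I(A;B) = 0.9183 bits, which is > 0.0 bits.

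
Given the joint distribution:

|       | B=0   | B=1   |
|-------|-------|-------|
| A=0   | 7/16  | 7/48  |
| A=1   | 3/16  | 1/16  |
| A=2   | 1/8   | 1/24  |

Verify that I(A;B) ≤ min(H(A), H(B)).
Marginal P(A) (row sums):
  P(A=0) = 7/16 + 7/48 = 7/12
  P(A=1) = 3/16 + 1/16 = 1/4
  P(A=2) = 1/8 + 1/24 = 1/6
Marginal P(B) (column sums):
  P(B=0) = 7/16 + 3/16 + 1/8 = 3/4
  P(B=1) = 7/48 + 1/16 + 1/24 = 1/4

H(A) = -[(7/12)·log₂(7/12) + (1/4)·log₂(1/4) + (1/6)·log₂(1/6)]
  = 0.4536 + 0.5000 + 0.4308
  = 1.3844 bits
H(B) = -[(3/4)·log₂(3/4) + (1/4)·log₂(1/4)]
  = 0.3113 + 0.5000
  = 0.8113 bits
H(A,B) = -[(7/16)·log₂(7/16) + (7/48)·log₂(7/48) + (3/16)·log₂(3/16) + (1/16)·log₂(1/16) + (1/8)·log₂(1/8) + (1/24)·log₂(1/24)]
  = 0.5218 + 0.4051 + 0.4528 + 0.2500 + 0.3750 + 0.1910
  = 2.1957 bits

I(A;B) = H(A) + H(B) - H(A,B)
  = 1.3844 + 0.8113 - 2.1957
  = 0.0000 bits

min(H(A), H(B)) = min(1.3844, 0.8113) = 0.8113 bits
Since 0.0000 ≤ 0.8113, the bound is satisfied ✓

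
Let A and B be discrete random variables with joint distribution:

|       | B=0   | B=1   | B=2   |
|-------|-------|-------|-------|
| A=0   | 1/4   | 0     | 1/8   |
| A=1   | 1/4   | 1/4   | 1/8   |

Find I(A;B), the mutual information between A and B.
Marginal P(A) (row sums):
  P(A=0) = 1/4 + 0 + 1/8 = 3/8
  P(A=1) = 1/4 + 1/4 + 1/8 = 5/8
Marginal P(B) (column sums):
  P(B=0) = 1/4 + 1/4 = 1/2
  P(B=1) = 0 + 1/4 = 1/4
  P(B=2) = 1/8 + 1/8 = 1/4

H(A) = -[(3/8)·log₂(3/8) + (5/8)·log₂(5/8)]
  = 0.5306 + 0.4238
  = 0.9544 bits
H(B) = -[(1/2)·log₂(1/2) + (1/4)·log₂(1/4) + (1/4)·log₂(1/4)]
  = 0.5000 + 0.5000 + 0.5000
  = 1.5000 bits
H(A,B) = -[(1/4)·log₂(1/4) + (1/8)·log₂(1/8) + (1/4)·log₂(1/4) + (1/4)·log₂(1/4) + (1/8)·log₂(1/8)]
  = 0.5000 + 0.3750 + 0.5000 + 0.5000 + 0.3750
  = 2.2500 bits

I(A;B) = H(A) + H(B) - H(A,B)
  = 0.9544 + 1.5000 - 2.2500
  = 0.2044 bits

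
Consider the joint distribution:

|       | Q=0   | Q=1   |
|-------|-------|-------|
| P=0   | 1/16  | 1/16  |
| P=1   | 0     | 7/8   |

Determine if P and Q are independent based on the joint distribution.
Marginal P(P) (row sums):
  P(P=0) = 1/16 + 1/16 = 1/8
  P(P=1) = 0 + 7/8 = 7/8
Marginal P(Q) (column sums):
  P(Q=0) = 1/16 + 0 = 1/16
  P(Q=1) = 1/16 + 7/8 = 15/16

P and Q are independent iff P(P=i,Q=j) = P(P=i)·P(Q=j) for every cell.
  P(P=0)·P(Q=0) = 1/8 × 1/16 = 1/128, but P(P=0,Q=0) = 1/16 ✗

No, P and Q are not independent. Quantitatively, I(P;Q) > 0:

H(P) = -[(1/8)·log₂(1/8) + (7/8)·log₂(7/8)]
  = 0.3750 + 0.1686
  = 0.5436 bits
H(Q) = -[(1/16)·log₂(1/16) + (15/16)·log₂(15/16)]
  = 0.2500 + 0.0873
  = 0.3373 bits
H(P,Q) = -[(1/16)·log₂(1/16) + (1/16)·log₂(1/16) + (7/8)·log₂(7/8)]
  = 0.2500 + 0.2500 + 0.1686
  = 0.6686 bits
I(P;Q) = H(P) + H(Q) - H(P,Q) = 0.5436 + 0.3373 - 0.6686 = 0.2123 bits > 0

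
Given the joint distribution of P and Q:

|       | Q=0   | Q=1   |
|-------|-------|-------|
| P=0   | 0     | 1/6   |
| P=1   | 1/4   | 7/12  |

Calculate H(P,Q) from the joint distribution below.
H(P,Q) = -Σ P(P,Q) log₂ P(P,Q), summed over the non-zero cells:
H(P,Q) = -[(1/6)·log₂(1/6) + (1/4)·log₂(1/4) + (7/12)·log₂(7/12)]
  = 0.4308 + 0.5000 + 0.4536
  = 1.3844 bits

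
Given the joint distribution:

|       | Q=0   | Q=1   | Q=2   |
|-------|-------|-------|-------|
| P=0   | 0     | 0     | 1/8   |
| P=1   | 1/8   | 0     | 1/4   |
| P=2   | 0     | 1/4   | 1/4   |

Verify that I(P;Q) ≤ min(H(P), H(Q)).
Marginal P(P) (row sums):
  P(P=0) = 0 + 0 + 1/8 = 1/8
  P(P=1) = 1/8 + 0 + 1/4 = 3/8
  P(P=2) = 0 + 1/4 + 1/4 = 1/2
Marginal P(Q) (column sums):
  P(Q=0) = 0 + 1/8 + 0 = 1/8
  P(Q=1) = 0 + 0 + 1/4 = 1/4
  P(Q=2) = 1/8 + 1/4 + 1/4 = 5/8

H(P) = -[(1/8)·log₂(1/8) + (3/8)·log₂(3/8) + (1/2)·log₂(1/2)]
  = 0.3750 + 0.5306 + 0.5000
  = 1.4056 bits
H(Q) = -[(1/8)·log₂(1/8) + (1/4)·log₂(1/4) + (5/8)·log₂(5/8)]
  = 0.3750 + 0.5000 + 0.4238
  = 1.2988 bits
H(P,Q) = -[(1/8)·log₂(1/8) + (1/8)·log₂(1/8) + (1/4)·log₂(1/4) + (1/4)·log₂(1/4) + (1/4)·log₂(1/4)]
  = 0.3750 + 0.3750 + 0.5000 + 0.5000 + 0.5000
  = 2.2500 bits

I(P;Q) = H(P) + H(Q) - H(P,Q)
  = 1.4056 + 1.2988 - 2.2500
  = 0.4544 bits

min(H(P), H(Q)) = min(1.4056, 1.2988) = 1.2988 bits
Since 0.4544 ≤ 1.2988, the bound is satisfied ✓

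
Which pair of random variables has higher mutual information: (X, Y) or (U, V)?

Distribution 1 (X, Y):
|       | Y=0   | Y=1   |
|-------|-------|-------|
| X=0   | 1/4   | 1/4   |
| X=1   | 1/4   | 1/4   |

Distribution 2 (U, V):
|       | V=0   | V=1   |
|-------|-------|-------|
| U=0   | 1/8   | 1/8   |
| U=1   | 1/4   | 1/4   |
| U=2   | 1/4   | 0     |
Distribution 1 (X, Y):
Marginal P(X) (row sums):
  P(X=0) = 1/4 + 1/4 = 1/2
  P(X=1) = 1/4 + 1/4 = 1/2
Marginal P(Y) (column sums):
  P(Y=0) = 1/4 + 1/4 = 1/2
  P(Y=1) = 1/4 + 1/4 = 1/2

H(X) = -[(1/2)·log₂(1/2) + (1/2)·log₂(1/2)]
  = 0.5000 + 0.5000
  = 1.0000 bits
H(Y) = -[(1/2)·log₂(1/2) + (1/2)·log₂(1/2)]
  = 0.5000 + 0.5000
  = 1.0000 bits
H(X,Y) = -[(1/4)·log₂(1/4) + (1/4)·log₂(1/4) + (1/4)·log₂(1/4) + (1/4)·log₂(1/4)]
  = 0.5000 + 0.5000 + 0.5000 + 0.5000
  = 2.0000 bits

I(X;Y) = H(X) + H(Y) - H(X,Y)
  = 1.0000 + 1.0000 - 2.0000
  = 0.0000 bits

Distribution 2 (U, V):
Marginal P(U) (row sums):
  P(U=0) = 1/8 + 1/8 = 1/4
  P(U=1) = 1/4 + 1/4 = 1/2
  P(U=2) = 1/4 + 0 = 1/4
Marginal P(V) (column sums):
  P(V=0) = 1/8 + 1/4 + 1/4 = 5/8
  P(V=1) = 1/8 + 1/4 + 0 = 3/8

H(U) = -[(1/4)·log₂(1/4) + (1/2)·log₂(1/2) + (1/4)·log₂(1/4)]
  = 0.5000 + 0.5000 + 0.5000
  = 1.5000 bits
H(V) = -[(5/8)·log₂(5/8) + (3/8)·log₂(3/8)]
  = 0.4238 + 0.5306
  = 0.9544 bits
H(U,V) = -[(1/8)·log₂(1/8) + (1/8)·log₂(1/8) + (1/4)·log₂(1/4) + (1/4)·log₂(1/4) + (1/4)·log₂(1/4)]
  = 0.3750 + 0.3750 + 0.5000 + 0.5000 + 0.5000
  = 2.2500 bits

I(U;V) = H(U) + H(V) - H(U,V)
  = 1.5000 + 0.9544 - 2.2500
  = 0.2044 bits

I(U;V) = 0.2044 bits > I(X;Y) = 0.0000 bits, so (U, V) has the higher mutual information (stronger dependence).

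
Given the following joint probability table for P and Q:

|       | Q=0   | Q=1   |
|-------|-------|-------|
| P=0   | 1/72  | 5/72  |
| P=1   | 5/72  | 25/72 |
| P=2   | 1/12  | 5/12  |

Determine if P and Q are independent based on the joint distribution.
Marginal P(P) (row sums):
  P(P=0) = 1/72 + 5/72 = 1/12
  P(P=1) = 5/72 + 25/72 = 5/12
  P(P=2) = 1/12 + 5/12 = 1/2
Marginal P(Q) (column sums):
  P(Q=0) = 1/72 + 5/72 + 1/12 = 1/6
  P(Q=1) = 5/72 + 25/72 + 5/12 = 5/6

P and Q are independent iff P(P=i,Q=j) = P(P=i)·P(Q=j) for every cell.
  P(P=0)·P(Q=0) = 1/12 × 1/6 = 1/72 = P(P=0,Q=0) ✓
  P(P=0)·P(Q=1) = 1/12 × 5/6 = 5/72 = P(P=0,Q=1) ✓
  P(P=1)·P(Q=0) = 5/12 × 1/6 = 5/72 = P(P=1,Q=0) ✓
  P(P=1)·P(Q=1) = 5/12 × 5/6 = 25/72 = P(P=1,Q=1) ✓
  P(P=2)·P(Q=0) = 1/2 × 1/6 = 1/12 = P(P=2,Q=0) ✓
  P(P=2)·P(Q=1) = 1/2 × 5/6 = 5/12 = P(P=2,Q=1) ✓

Yes, P and Q are independent: every cell factors, so I(P;Q) = 0 bits.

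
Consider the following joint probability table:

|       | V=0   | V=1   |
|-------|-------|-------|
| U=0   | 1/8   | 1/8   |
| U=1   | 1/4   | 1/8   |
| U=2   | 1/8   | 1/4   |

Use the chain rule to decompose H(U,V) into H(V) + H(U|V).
By the chain rule: H(U,V) = H(V) + H(U|V)

Marginal P(V) (column sums):
  P(V=0) = 1/8 + 1/4 + 1/8 = 1/2
  P(V=1) = 1/8 + 1/8 + 1/4 = 1/2
H(V) = -[(1/2)·log₂(1/2) + (1/2)·log₂(1/2)]
  = 0.5000 + 0.5000
  = 1.0000 bits
H(U|V) = -Σ P(U,V)·log₂ P(U|V), where P(U|V) = P(U,V) / P(V)
  (U=0,V=0): P(U|V) = (1/8)/(1/2) = 1/4;  -(1/8)·log₂(1/4) = 0.2500
  (U=0,V=1): P(U|V) = (1/8)/(1/2) = 1/4;  -(1/8)·log₂(1/4) = 0.2500
  (U=1,V=0): P(U|V) = (1/4)/(1/2) = 1/2;  -(1/4)·log₂(1/2) = 0.2500
  (U=1,V=1): P(U|V) = (1/8)/(1/2) = 1/4;  -(1/8)·log₂(1/4) = 0.2500
  (U=2,V=0): P(U|V) = (1/8)/(1/2) = 1/4;  -(1/8)·log₂(1/4) = 0.2500
  (U=2,V=1): P(U|V) = (1/4)/(1/2) = 1/2;  -(1/4)·log₂(1/2) = 0.2500
H(U|V) = 0.2500 + 0.2500 + 0.2500 + 0.2500 + 0.2500 + 0.2500
  = 1.5000 bits

H(U,V) = H(V) + H(U|V) = 1.0000 + 1.5000 = 2.5000 bits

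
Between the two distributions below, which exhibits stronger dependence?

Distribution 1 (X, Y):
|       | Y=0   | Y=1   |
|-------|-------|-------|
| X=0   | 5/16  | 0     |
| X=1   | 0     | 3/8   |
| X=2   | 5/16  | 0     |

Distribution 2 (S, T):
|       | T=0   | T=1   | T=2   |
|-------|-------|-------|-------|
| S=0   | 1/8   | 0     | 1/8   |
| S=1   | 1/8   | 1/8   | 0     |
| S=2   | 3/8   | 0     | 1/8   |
Distribution 1 (X, Y):
Marginal P(X) (row sums):
  P(X=0) = 5/16 + 0 = 5/16
  P(X=1) = 0 + 3/8 = 3/8
  P(X=2) = 5/16 + 0 = 5/16
Marginal P(Y) (column sums):
  P(Y=0) = 5/16 + 0 + 5/16 = 5/8
  P(Y=1) = 0 + 3/8 + 0 = 3/8

H(X) = -[(5/16)·log₂(5/16) + (3/8)·log₂(3/8) + (5/16)·log₂(5/16)]
  = 0.5244 + 0.5306 + 0.5244
  = 1.5794 bits
H(Y) = -[(5/8)·log₂(5/8) + (3/8)·log₂(3/8)]
  = 0.4238 + 0.5306
  = 0.9544 bits
H(X,Y) = -[(5/16)·log₂(5/16) + (3/8)·log₂(3/8) + (5/16)·log₂(5/16)]
  = 0.5244 + 0.5306 + 0.5244
  = 1.5794 bits

I(X;Y) = H(X) + H(Y) - H(X,Y)
  = 1.5794 + 0.9544 - 1.5794
  = 0.9544 bits

Distribution 2 (S, T):
Marginal P(S) (row sums):
  P(S=0) = 1/8 + 0 + 1/8 = 1/4
  P(S=1) = 1/8 + 1/8 + 0 = 1/4
  P(S=2) = 3/8 + 0 + 1/8 = 1/2
Marginal P(T) (column sums):
  P(T=0) = 1/8 + 1/8 + 3/8 = 5/8
  P(T=1) = 0 + 1/8 + 0 = 1/8
  P(T=2) = 1/8 + 0 + 1/8 = 1/4

H(S) = -[(1/4)·log₂(1/4) + (1/4)·log₂(1/4) + (1/2)·log₂(1/2)]
  = 0.5000 + 0.5000 + 0.5000
  = 1.5000 bits
H(T) = -[(5/8)·log₂(5/8) + (1/8)·log₂(1/8) + (1/4)·log₂(1/4)]
  = 0.4238 + 0.3750 + 0.5000
  = 1.2988 bits
H(S,T) = -[(1/8)·log₂(1/8) + (1/8)·log₂(1/8) + (1/8)·log₂(1/8) + (1/8)·log₂(1/8) + (3/8)·log₂(3/8) + (1/8)·log₂(1/8)]
  = 0.3750 + 0.3750 + 0.3750 + 0.3750 + 0.5306 + 0.3750
  = 2.4056 bits

I(S;T) = H(S) + H(T) - H(S,T)
  = 1.5000 + 1.2988 - 2.4056
  = 0.3932 bits

I(X;Y) = 0.9544 bits > I(S;T) = 0.3932 bits, so (X, Y) has the higher mutual information (stronger dependence).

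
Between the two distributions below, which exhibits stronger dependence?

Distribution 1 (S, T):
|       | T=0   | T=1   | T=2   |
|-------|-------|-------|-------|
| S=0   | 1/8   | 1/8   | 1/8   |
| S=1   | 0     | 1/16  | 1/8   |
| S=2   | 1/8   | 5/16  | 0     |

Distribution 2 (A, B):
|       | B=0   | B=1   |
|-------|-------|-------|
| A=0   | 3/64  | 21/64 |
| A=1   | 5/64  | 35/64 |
Distribution 1 (S, T):
Marginal P(S) (row sums):
  P(S=0) = 1/8 + 1/8 + 1/8 = 3/8
  P(S=1) = 0 + 1/16 + 1/8 = 3/16
  P(S=2) = 1/8 + 5/16 + 0 = 7/16
Marginal P(T) (column sums):
  P(T=0) = 1/8 + 0 + 1/8 = 1/4
  P(T=1) = 1/8 + 1/16 + 5/16 = 1/2
  P(T=2) = 1/8 + 1/8 + 0 = 1/4

H(S) = -[(3/8)·log₂(3/8) + (3/16)·log₂(3/16) + (7/16)·log₂(7/16)]
  = 0.5306 + 0.4528 + 0.5218
  = 1.5052 bits
H(T) = -[(1/4)·log₂(1/4) + (1/2)·log₂(1/2) + (1/4)·log₂(1/4)]
  = 0.5000 + 0.5000 + 0.5000
  = 1.5000 bits
H(S,T) = -[(1/8)·log₂(1/8) + (1/8)·log₂(1/8) + (1/8)·log₂(1/8) + (1/16)·log₂(1/16) + (1/8)·log₂(1/8) + (1/8)·log₂(1/8) + (5/16)·log₂(5/16)]
  = 0.3750 + 0.3750 + 0.3750 + 0.2500 + 0.3750 + 0.3750 + 0.5244
  = 2.6494 bits

I(S;T) = H(S) + H(T) - H(S,T)
  = 1.5052 + 1.5000 - 2.6494
  = 0.3558 bits

Distribution 2 (A, B):
Marginal P(A) (row sums):
  P(A=0) = 3/64 + 21/64 = 3/8
  P(A=1) = 5/64 + 35/64 = 5/8
Marginal P(B) (column sums):
  P(B=0) = 3/64 + 5/64 = 1/8
  P(B=1) = 21/64 + 35/64 = 7/8

H(A) = -[(3/8)·log₂(3/8) + (5/8)·log₂(5/8)]
  = 0.5306 + 0.4238
  = 0.9544 bits
H(B) = -[(1/8)·log₂(1/8) + (7/8)·log₂(7/8)]
  = 0.3750 + 0.1686
  = 0.5436 bits
H(A,B) = -[(3/64)·log₂(3/64) + (21/64)·log₂(21/64) + (5/64)·log₂(5/64) + (35/64)·log₂(35/64)]
  = 0.2070 + 0.5275 + 0.2873 + 0.4762
  = 1.4980 bits

I(A;B) = H(A) + H(B) - H(A,B)
  = 0.9544 + 0.5436 - 1.4980
  = 0.0000 bits

I(S;T) = 0.3558 bits > I(A;B) = 0.0000 bits, so (S, T) has the higher mutual information (stronger dependence).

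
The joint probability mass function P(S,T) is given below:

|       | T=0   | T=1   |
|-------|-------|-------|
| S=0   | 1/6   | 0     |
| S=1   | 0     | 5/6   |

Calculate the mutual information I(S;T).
Marginal P(S) (row sums):
  P(S=0) = 1/6 + 0 = 1/6
  P(S=1) = 0 + 5/6 = 5/6
Marginal P(T) (column sums):
  P(T=0) = 1/6 + 0 = 1/6
  P(T=1) = 0 + 5/6 = 5/6

H(S) = -[(1/6)·log₂(1/6) + (5/6)·log₂(5/6)]
  = 0.4308 + 0.2192
  = 0.6500 bits
H(T) = -[(1/6)·log₂(1/6) + (5/6)·log₂(5/6)]
  = 0.4308 + 0.2192
  = 0.6500 bits
H(S,T) = -[(1/6)·log₂(1/6) + (5/6)·log₂(5/6)]
  = 0.4308 + 0.2192
  = 0.6500 bits

I(S;T) = H(S) + H(T) - H(S,T)
  = 0.6500 + 0.6500 - 0.6500
  = 0.6500 bits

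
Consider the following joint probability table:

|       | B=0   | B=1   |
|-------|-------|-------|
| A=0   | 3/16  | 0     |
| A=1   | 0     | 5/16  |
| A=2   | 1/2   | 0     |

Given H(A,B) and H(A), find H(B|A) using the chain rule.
From the chain rule: H(A,B) = H(A) + H(B|A)
Therefore: H(B|A) = H(A,B) - H(A)

H(A,B) = -[(3/16)·log₂(3/16) + (5/16)·log₂(5/16) + (1/2)·log₂(1/2)]
  = 0.4528 + 0.5244 + 0.5000
  = 1.4772 bits
Marginal P(A) (row sums):
  P(A=0) = 3/16 + 0 = 3/16
  P(A=1) = 0 + 5/16 = 5/16
  P(A=2) = 1/2 + 0 = 1/2
H(A) = -[(3/16)·log₂(3/16) + (5/16)·log₂(5/16) + (1/2)·log₂(1/2)]
  = 0.4528 + 0.5244 + 0.5000
  = 1.4772 bits

H(B|A) = 1.4772 - 1.4772 = 0.0000 bits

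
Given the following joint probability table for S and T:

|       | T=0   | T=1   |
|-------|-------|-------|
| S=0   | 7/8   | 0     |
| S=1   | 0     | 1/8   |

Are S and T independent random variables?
Marginal P(S) (row sums):
  P(S=0) = 7/8 + 0 = 7/8
  P(S=1) = 0 + 1/8 = 1/8
Marginal P(T) (column sums):
  P(T=0) = 7/8 + 0 = 7/8
  P(T=1) = 0 + 1/8 = 1/8

S and T are independent iff P(S=i,T=j) = P(S=i)·P(T=j) for every cell.
  P(S=0)·P(T=0) = 7/8 × 7/8 = 49/64, but P(S=0,T=0) = 7/8 ✗

No, S and T are not independent. Quantitatively, I(S;T) > 0:

H(S) = -[(7/8)·log₂(7/8) + (1/8)·log₂(1/8)]
  = 0.1686 + 0.3750
  = 0.5436 bits
H(T) = -[(7/8)·log₂(7/8) + (1/8)·log₂(1/8)]
  = 0.1686 + 0.3750
  = 0.5436 bits
H(S,T) = -[(7/8)·log₂(7/8) + (1/8)·log₂(1/8)]
  = 0.1686 + 0.3750
  = 0.5436 bits
I(S;T) = H(S) + H(T) - H(S,T) = 0.5436 + 0.5436 - 0.5436 = 0.5436 bits > 0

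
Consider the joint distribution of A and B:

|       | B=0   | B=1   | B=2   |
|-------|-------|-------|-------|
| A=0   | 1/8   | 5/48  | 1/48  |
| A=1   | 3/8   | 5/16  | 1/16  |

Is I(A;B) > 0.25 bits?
Marginal P(A) (row sums):
  P(A=0) = 1/8 + 5/48 + 1/48 = 1/4
  P(A=1) = 3/8 + 5/16 + 1/16 = 3/4
Marginal P(B) (column sums):
  P(B=0) = 1/8 + 3/8 = 1/2
  P(B=1) = 5/48 + 5/16 = 5/12
  P(B=2) = 1/48 + 1/16 = 1/12

H(A) = -[(1/4)·log₂(1/4) + (3/4)·log₂(3/4)]
  = 0.5000 + 0.3113
  = 0.8113 bits
H(B) = -[(1/2)·log₂(1/2) + (5/12)·log₂(5/12) + (1/12)·log₂(1/12)]
  = 0.5000 + 0.5263 + 0.2987
  = 1.3250 bits
H(A,B) = -[(1/8)·log₂(1/8) + (5/48)·log₂(5/48) + (1/48)·log₂(1/48) + (3/8)·log₂(3/8) + (5/16)·log₂(5/16) + (1/16)·log₂(1/16)]
  = 0.3750 + 0.3399 + 0.1164 + 0.5306 + 0.5244 + 0.2500
  = 2.1363 bits

I(A;B) = H(A) + H(B) - H(A,B)
  = 0.8113 + 1.3250 - 2.1363
  = 0.0000 bits

No. I(A;B) = 0.0000 bits, which is ≤ 0.25 bits.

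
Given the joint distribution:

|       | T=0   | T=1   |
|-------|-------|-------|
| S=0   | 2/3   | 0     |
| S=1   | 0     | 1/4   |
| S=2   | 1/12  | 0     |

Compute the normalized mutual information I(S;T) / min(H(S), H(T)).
Marginal P(S) (row sums):
  P(S=0) = 2/3 + 0 = 2/3
  P(S=1) = 0 + 1/4 = 1/4
  P(S=2) = 1/12 + 0 = 1/12
Marginal P(T) (column sums):
  P(T=0) = 2/3 + 0 + 1/12 = 3/4
  P(T=1) = 0 + 1/4 + 0 = 1/4

H(S) = -[(2/3)·log₂(2/3) + (1/4)·log₂(1/4) + (1/12)·log₂(1/12)]
  = 0.3900 + 0.5000 + 0.2987
  = 1.1887 bits
H(T) = -[(3/4)·log₂(3/4) + (1/4)·log₂(1/4)]
  = 0.3113 + 0.5000
  = 0.8113 bits
H(S,T) = -[(2/3)·log₂(2/3) + (1/4)·log₂(1/4) + (1/12)·log₂(1/12)]
  = 0.3900 + 0.5000 + 0.2987
  = 1.1887 bits

I(S;T) = H(S) + H(T) - H(S,T)
  = 1.1887 + 0.8113 - 1.1887
  = 0.8113 bits

min(H(S), H(T)) = min(1.1887, 0.8113) = 0.8113 bits
Normalized MI = 0.8113 / 0.8113 = 1.0000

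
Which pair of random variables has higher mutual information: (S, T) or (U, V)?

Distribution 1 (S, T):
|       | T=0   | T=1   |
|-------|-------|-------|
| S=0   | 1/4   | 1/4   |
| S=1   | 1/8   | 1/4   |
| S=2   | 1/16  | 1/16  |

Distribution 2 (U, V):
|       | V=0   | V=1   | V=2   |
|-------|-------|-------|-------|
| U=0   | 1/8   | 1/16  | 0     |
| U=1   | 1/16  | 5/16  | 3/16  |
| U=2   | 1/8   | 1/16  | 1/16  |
Distribution 1 (S, T):
Marginal P(S) (row sums):
  P(S=0) = 1/4 + 1/4 = 1/2
  P(S=1) = 1/8 + 1/4 = 3/8
  P(S=2) = 1/16 + 1/16 = 1/8
Marginal P(T) (column sums):
  P(T=0) = 1/4 + 1/8 + 1/16 = 7/16
  P(T=1) = 1/4 + 1/4 + 1/16 = 9/16

H(S) = -[(1/2)·log₂(1/2) + (3/8)·log₂(3/8) + (1/8)·log₂(1/8)]
  = 0.5000 + 0.5306 + 0.3750
  = 1.4056 bits
H(T) = -[(7/16)·log₂(7/16) + (9/16)·log₂(9/16)]
  = 0.5218 + 0.4669
  = 0.9887 bits
H(S,T) = -[(1/4)·log₂(1/4) + (1/4)·log₂(1/4) + (1/8)·log₂(1/8) + (1/4)·log₂(1/4) + (1/16)·log₂(1/16) + (1/16)·log₂(1/16)]
  = 0.5000 + 0.5000 + 0.3750 + 0.5000 + 0.2500 + 0.2500
  = 2.3750 bits

I(S;T) = H(S) + H(T) - H(S,T)
  = 1.4056 + 0.9887 - 2.3750
  = 0.0193 bits

Distribution 2 (U, V):
Marginal P(U) (row sums):
  P(U=0) = 1/8 + 1/16 + 0 = 3/16
  P(U=1) = 1/16 + 5/16 + 3/16 = 9/16
  P(U=2) = 1/8 + 1/16 + 1/16 = 1/4
Marginal P(V) (column sums):
  P(V=0) = 1/8 + 1/16 + 1/8 = 5/16
  P(V=1) = 1/16 + 5/16 + 1/16 = 7/16
  P(V=2) = 0 + 3/16 + 1/16 = 1/4

H(U) = -[(3/16)·log₂(3/16) + (9/16)·log₂(9/16) + (1/4)·log₂(1/4)]
  = 0.4528 + 0.4669 + 0.5000
  = 1.4197 bits
H(V) = -[(5/16)·log₂(5/16) + (7/16)·log₂(7/16) + (1/4)·log₂(1/4)]
  = 0.5244 + 0.5218 + 0.5000
  = 1.5462 bits
H(U,V) = -[(1/8)·log₂(1/8) + (1/16)·log₂(1/16) + (1/16)·log₂(1/16) + (5/16)·log₂(5/16) + (3/16)·log₂(3/16) + (1/8)·log₂(1/8) + (1/16)·log₂(1/16) + (1/16)·log₂(1/16)]
  = 0.3750 + 0.2500 + 0.2500 + 0.5244 + 0.4528 + 0.3750 + 0.2500 + 0.2500
  = 2.7272 bits

I(U;V) = H(U) + H(V) - H(U,V)
  = 1.4197 + 1.5462 - 2.7272
  = 0.2387 bits

I(U;V) = 0.2387 bits > I(S;T) = 0.0193 bits, so (U, V) has the higher mutual information (stronger dependence).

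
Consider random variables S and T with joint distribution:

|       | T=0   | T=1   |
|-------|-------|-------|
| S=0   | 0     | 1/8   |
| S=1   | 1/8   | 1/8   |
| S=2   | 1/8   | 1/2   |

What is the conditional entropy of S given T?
Marginal P(T) (column sums):
  P(T=0) = 0 + 1/8 + 1/8 = 1/4
  P(T=1) = 1/8 + 1/8 + 1/2 = 3/4

H(S|T) = -Σ P(S,T)·log₂ P(S|T), where P(S|T) = P(S,T) / P(T)
  (cells with P(S,T) = 0 contribute 0)
  (S=0,T=1): P(S|T) = (1/8)/(3/4) = 1/6;  -(1/8)·log₂(1/6) = 0.3231
  (S=1,T=0): P(S|T) = (1/8)/(1/4) = 1/2;  -(1/8)·log₂(1/2) = 0.1250
  (S=1,T=1): P(S|T) = (1/8)/(3/4) = 1/6;  -(1/8)·log₂(1/6) = 0.3231
  (S=2,T=0): P(S|T) = (1/8)/(1/4) = 1/2;  -(1/8)·log₂(1/2) = 0.1250
  (S=2,T=1): P(S|T) = (1/2)/(3/4) = 2/3;  -(1/2)·log₂(2/3) = 0.2925
H(S|T) = 0.3231 + 0.1250 + 0.3231 + 0.1250 + 0.2925
  = 1.1887 bits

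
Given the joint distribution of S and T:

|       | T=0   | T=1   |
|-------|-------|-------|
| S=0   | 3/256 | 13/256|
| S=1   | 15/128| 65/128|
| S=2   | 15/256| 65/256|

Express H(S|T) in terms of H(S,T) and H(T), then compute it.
H(S|T) = H(S,T) - H(T)

Marginal P(T) (column sums):
  P(T=0) = 3/256 + 15/128 + 15/256 = 3/16
  P(T=1) = 13/256 + 65/128 + 65/256 = 13/16

H(S,T) = -[(3/256)·log₂(3/256) + (13/256)·log₂(13/256) + (15/128)·log₂(15/128) + (65/128)·log₂(65/128) + (15/256)·log₂(15/256) + (65/256)·log₂(65/256)]
  = 0.0752 + 0.2183 + 0.3625 + 0.4965 + 0.2398 + 0.5021
  = 1.8944 bits
H(T) = -[(3/16)·log₂(3/16) + (13/16)·log₂(13/16)]
  = 0.4528 + 0.2434
  = 0.6962 bits

H(S|T) = 1.8944 - 0.6962 = 1.1982 bits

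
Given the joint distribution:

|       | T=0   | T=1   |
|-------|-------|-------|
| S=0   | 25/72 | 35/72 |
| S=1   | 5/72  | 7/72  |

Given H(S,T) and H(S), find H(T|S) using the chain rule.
From the chain rule: H(S,T) = H(S) + H(T|S)
Therefore: H(T|S) = H(S,T) - H(S)

H(S,T) = -[(25/72)·log₂(25/72) + (35/72)·log₂(35/72) + (5/72)·log₂(5/72) + (7/72)·log₂(7/72)]
  = 0.5299 + 0.5059 + 0.2672 + 0.3269
  = 1.6299 bits
Marginal P(S) (row sums):
  P(S=0) = 25/72 + 35/72 = 5/6
  P(S=1) = 5/72 + 7/72 = 1/6
H(S) = -[(5/6)·log₂(5/6) + (1/6)·log₂(1/6)]
  = 0.2192 + 0.4308
  = 0.6500 bits

H(T|S) = 1.6299 - 0.6500 = 0.9799 bits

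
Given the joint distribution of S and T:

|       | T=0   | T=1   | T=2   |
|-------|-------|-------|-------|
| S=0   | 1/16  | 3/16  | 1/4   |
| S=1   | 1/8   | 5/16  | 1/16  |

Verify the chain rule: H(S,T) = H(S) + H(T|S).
Left side:
H(S,T) = -[(1/16)·log₂(1/16) + (3/16)·log₂(3/16) + (1/4)·log₂(1/4) + (1/8)·log₂(1/8) + (5/16)·log₂(5/16) + (1/16)·log₂(1/16)]
  = 0.2500 + 0.4528 + 0.5000 + 0.3750 + 0.5244 + 0.2500
  = 2.3522 bits

Right side:
Marginal P(S) (row sums):
  P(S=0) = 1/16 + 3/16 + 1/4 = 1/2
  P(S=1) = 1/8 + 5/16 + 1/16 = 1/2
H(S) = -[(1/2)·log₂(1/2) + (1/2)·log₂(1/2)]
  = 0.5000 + 0.5000
  = 1.0000 bits
H(T|S) = -Σ P(S,T)·log₂ P(T|S), where P(T|S) = P(S,T) / P(S)
  (S=0,T=0): P(T|S) = (1/16)/(1/2) = 1/8;  -(1/16)·log₂(1/8) = 0.1875
  (S=0,T=1): P(T|S) = (3/16)/(1/2) = 3/8;  -(3/16)·log₂(3/8) = 0.2653
  (S=0,T=2): P(T|S) = (1/4)/(1/2) = 1/2;  -(1/4)·log₂(1/2) = 0.2500
  (S=1,T=0): P(T|S) = (1/8)/(1/2) = 1/4;  -(1/8)·log₂(1/4) = 0.2500
  (S=1,T=1): P(T|S) = (5/16)/(1/2) = 5/8;  -(5/16)·log₂(5/8) = 0.2119
  (S=1,T=2): P(T|S) = (1/16)/(1/2) = 1/8;  -(1/16)·log₂(1/8) = 0.1875
H(T|S) = 0.1875 + 0.2653 + 0.2500 + 0.2500 + 0.2119 + 0.1875
  = 1.3522 bits
H(S) + H(T|S) = 1.0000 + 1.3522 = 2.3522 bits

Both sides equal 2.3522 bits, so the chain rule holds ✓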